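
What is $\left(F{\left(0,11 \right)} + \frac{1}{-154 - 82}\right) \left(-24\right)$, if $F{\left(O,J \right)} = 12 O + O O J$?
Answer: $\frac{6}{59} \approx 0.10169$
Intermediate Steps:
$F{\left(O,J \right)} = 12 O + J O^{2}$ ($F{\left(O,J \right)} = 12 O + O^{2} J = 12 O + J O^{2}$)
$\left(F{\left(0,11 \right)} + \frac{1}{-154 - 82}\right) \left(-24\right) = \left(0 \left(12 + 11 \cdot 0\right) + \frac{1}{-154 - 82}\right) \left(-24\right) = \left(0 \left(12 + 0\right) + \frac{1}{-236}\right) \left(-24\right) = \left(0 \cdot 12 - \frac{1}{236}\right) \left(-24\right) = \left(0 - \frac{1}{236}\right) \left(-24\right) = \left(- \frac{1}{236}\right) \left(-24\right) = \frac{6}{59}$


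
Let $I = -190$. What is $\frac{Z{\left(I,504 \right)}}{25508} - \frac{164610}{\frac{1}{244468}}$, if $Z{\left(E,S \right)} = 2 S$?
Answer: $- \frac{36660350384244}{911} \approx -4.0242 \cdot 10^{10}$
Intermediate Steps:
$\frac{Z{\left(I,504 \right)}}{25508} - \frac{164610}{\frac{1}{244468}} = \frac{2 \cdot 504}{25508} - \frac{164610}{\frac{1}{244468}} = 1008 \cdot \frac{1}{25508} - 164610 \frac{1}{\frac{1}{244468}} = \frac{36}{911} - 40241877480 = - \frac{36660350384244}{911}$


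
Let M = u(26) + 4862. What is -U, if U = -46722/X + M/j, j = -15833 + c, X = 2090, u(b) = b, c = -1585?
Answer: 206004929/9100905 ≈ 22.636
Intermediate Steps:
j = -17418 (j = -15833 - 1585 = -17418)
M = 4888 (M = 26 + 4862 = 4888)
U = -206004929/9100905 (U = -46722/2090 + 4888/(-17418) = -46722*1/2090 + 4888*(-1/17418) = -23361/1045 - 2444/8709 = -206004929/9100905 ≈ -22.636)
-U = -1*(-206004929/9100905) = 206004929/9100905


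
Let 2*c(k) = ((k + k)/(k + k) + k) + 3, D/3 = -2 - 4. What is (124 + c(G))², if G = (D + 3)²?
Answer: 227529/4 ≈ 56882.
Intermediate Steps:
D = -18 (D = 3*(-2 - 4) = 3*(-6) = -18)
G = 225 (G = (-18 + 3)² = (-15)² = 225)
c(k) = 2 + k/2 (c(k) = (((k + k)/(k + k) + k) + 3)/2 = (((2*k)/((2*k)) + k) + 3)/2 = (((2*k)*(1/(2*k)) + k) + 3)/2 = ((1 + k) + 3)/2 = (4 + k)/2 = 2 + k/2)
(124 + c(G))² = (124 + (2 + (½)*225))² = (124 + (2 + 225/2))² = (124 + 229/2)² = (477/2)² = 227529/4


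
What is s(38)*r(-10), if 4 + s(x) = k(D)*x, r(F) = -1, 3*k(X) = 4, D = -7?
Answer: -140/3 ≈ -46.667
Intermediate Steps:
k(X) = 4/3 (k(X) = (1/3)*4 = 4/3)
s(x) = -4 + 4*x/3
s(38)*r(-10) = (-4 + (4/3)*38)*(-1) = (-4 + 152/3)*(-1) = (140/3)*(-1) = -140/3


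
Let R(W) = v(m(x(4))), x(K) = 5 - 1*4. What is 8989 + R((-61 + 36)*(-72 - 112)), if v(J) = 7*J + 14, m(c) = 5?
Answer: 9038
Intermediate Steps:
x(K) = 1 (x(K) = 5 - 4 = 1)
v(J) = 14 + 7*J
R(W) = 49 (R(W) = 14 + 7*5 = 14 + 35 = 49)
8989 + R((-61 + 36)*(-72 - 112)) = 8989 + 49 = 9038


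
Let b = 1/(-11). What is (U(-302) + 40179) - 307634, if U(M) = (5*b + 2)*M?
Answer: -2947139/11 ≈ -2.6792e+5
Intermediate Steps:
b = -1/11 ≈ -0.090909
U(M) = 17*M/11 (U(M) = (5*(-1/11) + 2)*M = (-5/11 + 2)*M = 17*M/11)
(U(-302) + 40179) - 307634 = ((17/11)*(-302) + 40179) - 307634 = (-5134/11 + 40179) - 307634 = 436835/11 - 307634 = -2947139/11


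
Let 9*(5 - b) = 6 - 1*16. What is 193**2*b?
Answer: 2048695/9 ≈ 2.2763e+5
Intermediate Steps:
b = 55/9 (b = 5 - (6 - 1*16)/9 = 5 - (6 - 16)/9 = 5 - 1/9*(-10) = 5 + 10/9 = 55/9 ≈ 6.1111)
193**2*b = 193**2*(55/9) = 37249*(55/9) = 2048695/9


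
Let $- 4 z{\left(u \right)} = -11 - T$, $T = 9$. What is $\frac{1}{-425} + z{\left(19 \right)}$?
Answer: $\frac{2124}{425} \approx 4.9977$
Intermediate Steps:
$z{\left(u \right)} = 5$ ($z{\left(u \right)} = - \frac{-11 - 9}{4} = \left(- \frac{1}{4}\right) \left(-20\right) = 5$)
$\frac{1}{-425} + z{\left(19 \right)} = \frac{1}{-425} + 5 = - \frac{1}{425} + 5 = \frac{2124}{425}$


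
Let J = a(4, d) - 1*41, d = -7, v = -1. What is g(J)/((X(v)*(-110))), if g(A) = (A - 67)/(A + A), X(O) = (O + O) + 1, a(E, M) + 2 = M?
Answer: 117/11000 ≈ 0.010636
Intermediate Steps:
a(E, M) = -2 + M
J = -50 (J = (-2 - 7) - 1*41 = -9 - 41 = -50)
X(O) = 1 + 2*O (X(O) = 2*O + 1 = 1 + 2*O)
g(A) = (-67 + A)/(2*A) (g(A) = (-67 + A)/((2*A)) = (-67 + A)*(1/(2*A)) = (-67 + A)/(2*A))
g(J)/((X(v)*(-110))) = ((½)*(-67 - 50)/(-50))/(((1 + 2*(-1))*(-110))) = ((½)*(-1/50)*(-117))/(((1 - 2)*(-110))) = 117/(100*((-1*(-110)))) = (117/100)/110 = (117/100)*(1/110) = 117/11000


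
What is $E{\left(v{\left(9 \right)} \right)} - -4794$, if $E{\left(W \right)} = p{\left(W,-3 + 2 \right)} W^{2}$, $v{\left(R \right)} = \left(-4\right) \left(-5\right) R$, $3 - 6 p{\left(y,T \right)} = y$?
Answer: $-951006$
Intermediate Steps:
$p{\left(y,T \right)} = \frac{1}{2} - \frac{y}{6}$
$v{\left(R \right)} = 20 R$
$E{\left(W \right)} = W^{2} \left(\frac{1}{2} - \frac{W}{6}\right)$ ($E{\left(W \right)} = \left(\frac{1}{2} - \frac{W}{6}\right) W^{2} = W^{2} \left(\frac{1}{2} - \frac{W}{6}\right)$)
$E{\left(v{\left(9 \right)} \right)} - -4794 = \frac{\left(20 \cdot 9\right)^{2} \left(3 - 20 \cdot 9\right)}{6} - -4794 = \frac{180^{2} \left(3 - 180\right)}{6} + 4794 = \frac{1}{6} \cdot 32400 \left(3 - 180\right) + 4794 = \frac{1}{6} \cdot 32400 \left(-177\right) + 4794 = -955800 + 4794 = -951006$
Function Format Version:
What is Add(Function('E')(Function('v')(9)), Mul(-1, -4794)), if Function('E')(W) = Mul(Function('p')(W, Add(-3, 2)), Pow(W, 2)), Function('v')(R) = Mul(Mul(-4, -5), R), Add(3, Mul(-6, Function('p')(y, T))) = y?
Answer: -951006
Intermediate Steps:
Function('p')(y, T) = Add(Rational(1, 2), Mul(Rational(-1, 6), y))
Function('v')(R) = Mul(20, R)
Function('E')(W) = Mul(Pow(W, 2), Add(Rational(1, 2), Mul(Rational(-1, 6), W))) (Function('E')(W) = Mul(Add(Rational(1, 2), Mul(Rational(-1, 6), W)), Pow(W, 2)) = Mul(Pow(W, 2), Add(Rational(1, 2), Mul(Rational(-1, 6), W))))
Add(Function('E')(Function('v')(9)), Mul(-1, -4794)) = Add(Mul(Rational(1, 6), Pow(Mul(20, 9), 2), Add(3, Mul(-1, Mul(20, 9)))), Mul(-1, -4794)) = Add(Mul(Rational(1, 6), Pow(180, 2), Add(3, Mul(-1, 180))), 4794) = Add(Mul(Rational(1, 6), 32400, Add(3, -180)), 4794) = Add(Mul(Rational(1, 6), 32400, -177), 4794) = Add(-955800, 4794) = -951006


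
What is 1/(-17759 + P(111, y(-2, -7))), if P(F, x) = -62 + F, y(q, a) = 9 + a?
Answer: -1/17710 ≈ -5.6465e-5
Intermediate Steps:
1/(-17759 + P(111, y(-2, -7))) = 1/(-17759 + (-62 + 111)) = 1/(-17759 + 49) = 1/(-17710) = -1/17710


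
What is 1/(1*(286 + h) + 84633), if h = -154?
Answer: 1/84765 ≈ 1.1797e-5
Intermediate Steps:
1/(1*(286 + h) + 84633) = 1/(1*(286 - 154) + 84633) = 1/(1*132 + 84633) = 1/(132 + 84633) = 1/84765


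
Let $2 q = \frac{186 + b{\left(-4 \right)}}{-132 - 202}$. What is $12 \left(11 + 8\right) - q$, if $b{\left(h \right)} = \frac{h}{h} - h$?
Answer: $\frac{152495}{668} \approx 228.29$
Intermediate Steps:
$b{\left(h \right)} = 1 - h$
$q = - \frac{191}{668}$ ($q = \frac{\left(186 + \left(1 - -4\right)\right) \frac{1}{-132 - 202}}{2} = \frac{\left(186 + \left(1 + 4\right)\right) \frac{1}{-334}}{2} = \frac{\left(186 + 5\right) \left(- \frac{1}{334}\right)}{2} = \frac{191 \left(- \frac{1}{334}\right)}{2} = \frac{1}{2} \left(- \frac{191}{334}\right) = - \frac{191}{668} \approx -0.28593$)
$12 \left(11 + 8\right) - q = 12 \left(11 + 8\right) - - \frac{191}{668} = 12 \cdot 19 + \frac{191}{668} = 228 + \frac{191}{668} = \frac{152495}{668}$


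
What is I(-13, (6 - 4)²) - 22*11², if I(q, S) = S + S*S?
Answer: -2642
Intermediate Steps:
I(q, S) = S + S²
I(-13, (6 - 4)²) - 22*11² = (6 - 4)²*(1 + (6 - 4)²) - 22*11² = 2²*(1 + 2²) - 22*121 = 4*(1 + 4) - 2662 = 4*5 - 2662 = 20 - 2662 = -2642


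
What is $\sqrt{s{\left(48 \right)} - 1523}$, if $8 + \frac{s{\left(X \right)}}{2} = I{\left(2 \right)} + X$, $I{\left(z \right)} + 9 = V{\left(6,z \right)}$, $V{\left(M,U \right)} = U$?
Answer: $i \sqrt{1457} \approx 38.171 i$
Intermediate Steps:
$I{\left(z \right)} = -9 + z$
$s{\left(X \right)} = -30 + 2 X$ ($s{\left(X \right)} = -16 + 2 \left(\left(-9 + 2\right) + X\right) = -16 + 2 \left(-7 + X\right) = -16 + \left(-14 + 2 X\right) = -30 + 2 X$)
$\sqrt{s{\left(48 \right)} - 1523} = \sqrt{\left(-30 + 2 \cdot 48\right) - 1523} = \sqrt{\left(-30 + 96\right) - 1523} = \sqrt{66 - 1523} = \sqrt{-1457} = i \sqrt{1457}$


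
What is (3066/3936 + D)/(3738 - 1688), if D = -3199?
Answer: -2098033/1344800 ≈ -1.5601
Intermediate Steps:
(3066/3936 + D)/(3738 - 1688) = (3066/3936 - 3199)/(3738 - 1688) = (3066*(1/3936) - 3199)/2050 = (511/656 - 3199)*(1/2050) = -2098033/656*1/2050 = -2098033/1344800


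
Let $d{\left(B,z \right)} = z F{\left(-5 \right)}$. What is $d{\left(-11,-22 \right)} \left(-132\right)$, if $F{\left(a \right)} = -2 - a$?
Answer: $8712$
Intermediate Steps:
$d{\left(B,z \right)} = 3 z$ ($d{\left(B,z \right)} = z \left(-2 - -5\right) = z \left(-2 + 5\right) = z 3 = 3 z$)
$d{\left(-11,-22 \right)} \left(-132\right) = 3 \left(-22\right) \left(-132\right) = \left(-66\right) \left(-132\right) = 8712$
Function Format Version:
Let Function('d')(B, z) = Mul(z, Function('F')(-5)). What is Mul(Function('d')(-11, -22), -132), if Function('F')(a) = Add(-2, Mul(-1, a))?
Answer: 8712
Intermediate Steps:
Function('d')(B, z) = Mul(3, z) (Function('d')(B, z) = Mul(z, Add(-2, Mul(-1, -5))) = Mul(z, Add(-2, 5)) = Mul(z, 3) = Mul(3, z))
Mul(Function('d')(-11, -22), -132) = Mul(Mul(3, -22), -132) = Mul(-66, -132) = 8712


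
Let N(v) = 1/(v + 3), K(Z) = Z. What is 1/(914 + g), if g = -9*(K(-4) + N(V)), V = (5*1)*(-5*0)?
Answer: 1/947 ≈ 0.0010560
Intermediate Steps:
V = 0 (V = 5*0 = 0)
N(v) = 1/(3 + v)
g = 33 (g = -9*(-4 + 1/(3 + 0)) = -9*(-4 + 1/3) = -9*(-4 + ⅓) = -9*(-11/3) = 33)
1/(914 + g) = 1/(914 + 33) = 1/947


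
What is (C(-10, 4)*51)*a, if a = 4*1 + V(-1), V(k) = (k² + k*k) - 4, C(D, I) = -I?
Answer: -408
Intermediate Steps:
V(k) = -4 + 2*k² (V(k) = (k² + k²) - 4 = 2*k² - 4 = -4 + 2*k²)
a = 2 (a = 4*1 + (-4 + 2*(-1)²) = 4 + (-4 + 2*1) = 4 + (-4 + 2) = 4 - 2 = 2)
(C(-10, 4)*51)*a = (-1*4*51)*2 = -4*51*2 = -204*2 = -408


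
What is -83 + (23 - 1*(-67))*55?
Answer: 4867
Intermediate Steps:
-83 + (23 - 1*(-67))*55 = -83 + (23 + 67)*55 = -83 + 90*55 = -83 + 4950 = 4867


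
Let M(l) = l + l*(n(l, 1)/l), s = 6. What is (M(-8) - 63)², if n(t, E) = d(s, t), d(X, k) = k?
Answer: 6241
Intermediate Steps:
n(t, E) = t
M(l) = 2*l (M(l) = l + l*(l/l) = l + l*1 = l + l = 2*l)
(M(-8) - 63)² = (2*(-8) - 63)² = (-16 - 63)² = (-79)² = 6241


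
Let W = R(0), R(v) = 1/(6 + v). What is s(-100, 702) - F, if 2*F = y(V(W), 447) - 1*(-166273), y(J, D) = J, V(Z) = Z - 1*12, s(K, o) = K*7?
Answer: -1005967/12 ≈ -83831.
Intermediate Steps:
W = ⅙ (W = 1/(6 + 0) = 1/6 = ⅙ ≈ 0.16667)
s(K, o) = 7*K
V(Z) = -12 + Z (V(Z) = Z - 12 = -12 + Z)
F = 997567/12 (F = ((-12 + ⅙) - 1*(-166273))/2 = (-71/6 + 166273)/2 = (½)*(997567/6) = 997567/12 ≈ 83131.)
s(-100, 702) - F = 7*(-100) - 1*997567/12 = -700 - 997567/12 = -1005967/12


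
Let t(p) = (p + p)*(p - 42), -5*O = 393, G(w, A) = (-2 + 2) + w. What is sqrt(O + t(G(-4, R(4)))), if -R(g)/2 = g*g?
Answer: sqrt(7235)/5 ≈ 17.012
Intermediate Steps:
R(g) = -2*g**2 (R(g) = -2*g*g = -2*g**2)
G(w, A) = w (G(w, A) = 0 + w = w)
O = -393/5 (O = -1/5*393 = -393/5 ≈ -78.600)
t(p) = 2*p*(-42 + p) (t(p) = (2*p)*(-42 + p) = 2*p*(-42 + p))
sqrt(O + t(G(-4, R(4)))) = sqrt(-393/5 + 2*(-4)*(-42 - 4)) = sqrt(-393/5 + 2*(-4)*(-46)) = sqrt(-393/5 + 368) = sqrt(1447/5) = sqrt(7235)/5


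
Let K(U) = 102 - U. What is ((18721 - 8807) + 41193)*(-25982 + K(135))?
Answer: -1329548605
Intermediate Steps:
((18721 - 8807) + 41193)*(-25982 + K(135)) = ((18721 - 8807) + 41193)*(-25982 + (102 - 1*135)) = (9914 + 41193)*(-25982 + (102 - 135)) = 51107*(-25982 - 33) = 51107*(-26015) = -1329548605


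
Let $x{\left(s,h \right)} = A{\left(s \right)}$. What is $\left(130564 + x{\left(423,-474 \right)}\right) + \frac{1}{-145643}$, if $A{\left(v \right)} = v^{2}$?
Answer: $\frac{45075488998}{145643} \approx 3.0949 \cdot 10^{5}$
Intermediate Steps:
$x{\left(s,h \right)} = s^{2}$
$\left(130564 + x{\left(423,-474 \right)}\right) + \frac{1}{-145643} = \left(130564 + 423^{2}\right) + \frac{1}{-145643} = \left(130564 + 178929\right) - \frac{1}{145643} = 309493 - \frac{1}{145643} = \frac{45075488998}{145643}$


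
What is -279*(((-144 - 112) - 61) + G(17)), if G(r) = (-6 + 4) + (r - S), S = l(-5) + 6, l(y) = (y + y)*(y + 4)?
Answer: 88722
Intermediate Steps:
l(y) = 2*y*(4 + y) (l(y) = (2*y)*(4 + y) = 2*y*(4 + y))
S = 16 (S = 2*(-5)*(4 - 5) + 6 = 2*(-5)*(-1) + 6 = 10 + 6 = 16)
G(r) = -18 + r (G(r) = (-6 + 4) + (r - 1*16) = -2 + (r - 16) = -2 + (-16 + r) = -18 + r)
-279*(((-144 - 112) - 61) + G(17)) = -279*(((-144 - 112) - 61) + (-18 + 17)) = -279*((-256 - 61) - 1) = -279*(-317 - 1) = -279*(-318) = 88722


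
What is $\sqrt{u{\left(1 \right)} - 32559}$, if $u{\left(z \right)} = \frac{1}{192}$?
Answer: $\frac{i \sqrt{18753981}}{24} \approx 180.44 i$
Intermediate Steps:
$u{\left(z \right)} = \frac{1}{192}$
$\sqrt{u{\left(1 \right)} - 32559} = \sqrt{\frac{1}{192} - 32559} = \sqrt{- \frac{6251327}{192}} = \frac{i \sqrt{18753981}}{24}$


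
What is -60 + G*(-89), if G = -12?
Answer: 1008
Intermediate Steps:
-60 + G*(-89) = -60 - 12*(-89) = -60 + 1068 = 1008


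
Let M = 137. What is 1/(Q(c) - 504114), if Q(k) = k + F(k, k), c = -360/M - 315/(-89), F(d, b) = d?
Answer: -12193/6146639772 ≈ -1.9837e-6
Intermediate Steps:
c = 11115/12193 (c = -360/137 - 315/(-89) = -360*1/137 - 315*(-1/89) = -360/137 + 315/89 = 11115/12193 ≈ 0.91159)
Q(k) = 2*k (Q(k) = k + k = 2*k)
1/(Q(c) - 504114) = 1/(2*(11115/12193) - 504114) = 1/(22230/12193 - 504114) = 1/(-6146639772/12193) = -12193/6146639772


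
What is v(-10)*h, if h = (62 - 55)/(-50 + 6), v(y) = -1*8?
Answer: 14/11 ≈ 1.2727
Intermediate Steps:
v(y) = -8
h = -7/44 (h = 7/(-44) = 7*(-1/44) = -7/44 ≈ -0.15909)
v(-10)*h = -8*(-7/44) = 14/11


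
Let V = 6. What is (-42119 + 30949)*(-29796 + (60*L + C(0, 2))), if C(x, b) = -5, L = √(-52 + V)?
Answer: 332877170 - 670200*I*√46 ≈ 3.3288e+8 - 4.5455e+6*I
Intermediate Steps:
L = I*√46 (L = √(-52 + 6) = √(-46) = I*√46 ≈ 6.7823*I)
(-42119 + 30949)*(-29796 + (60*L + C(0, 2))) = (-42119 + 30949)*(-29796 + (60*(I*√46) - 5)) = -11170*(-29796 + (60*I*√46 - 5)) = -11170*(-29796 + (-5 + 60*I*√46)) = -11170*(-29801 + 60*I*√46) = 332877170 - 670200*I*√46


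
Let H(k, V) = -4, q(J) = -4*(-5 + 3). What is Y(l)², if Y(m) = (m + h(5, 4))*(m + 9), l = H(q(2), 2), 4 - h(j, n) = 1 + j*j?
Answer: 16900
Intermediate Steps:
h(j, n) = 3 - j² (h(j, n) = 4 - (1 + j*j) = 4 - (1 + j²) = 4 + (-1 - j²) = 3 - j²)
q(J) = 8 (q(J) = -4*(-2) = 8)
l = -4
Y(m) = (-22 + m)*(9 + m) (Y(m) = (m + (3 - 1*5²))*(m + 9) = (m + (3 - 1*25))*(9 + m) = (m + (3 - 25))*(9 + m) = (m - 22)*(9 + m) = (-22 + m)*(9 + m))
Y(l)² = (-198 + (-4)² - 13*(-4))² = (-198 + 16 + 52)² = (-130)² = 16900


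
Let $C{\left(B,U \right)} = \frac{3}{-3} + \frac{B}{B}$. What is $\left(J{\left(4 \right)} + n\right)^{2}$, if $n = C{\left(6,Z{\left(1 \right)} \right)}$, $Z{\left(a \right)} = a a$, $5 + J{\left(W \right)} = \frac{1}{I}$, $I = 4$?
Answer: $\frac{361}{16} \approx 22.563$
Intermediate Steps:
$J{\left(W \right)} = - \frac{19}{4}$ ($J{\left(W \right)} = -5 + \frac{1}{4} = - \frac{19}{4}$)
$Z{\left(a \right)} = a^{2}$
$C{\left(B,U \right)} = 0$ ($C{\left(B,U \right)} = 3 \left(- \frac{1}{3}\right) + 1 = -1 + 1 = 0$)
$n = 0$
$\left(J{\left(4 \right)} + n\right)^{2} = \left(- \frac{19}{4} + 0\right)^{2} = \left(- \frac{19}{4}\right)^{2} = \frac{361}{16}$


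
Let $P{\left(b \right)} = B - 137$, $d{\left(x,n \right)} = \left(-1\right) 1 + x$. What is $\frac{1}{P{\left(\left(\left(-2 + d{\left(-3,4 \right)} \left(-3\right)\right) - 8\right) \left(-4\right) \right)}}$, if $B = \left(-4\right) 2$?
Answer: $- \frac{1}{145} \approx -0.0068966$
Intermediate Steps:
$d{\left(x,n \right)} = -1 + x$
$B = -8$
$P{\left(b \right)} = -145$ ($P{\left(b \right)} = -8 - 137 = -145$)
$\frac{1}{P{\left(\left(\left(-2 + d{\left(-3,4 \right)} \left(-3\right)\right) - 8\right) \left(-4\right) \right)}} = \frac{1}{-145} = - \frac{1}{145}$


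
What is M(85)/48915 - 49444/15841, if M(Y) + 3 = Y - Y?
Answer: -806200261/258287505 ≈ -3.1213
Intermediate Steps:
M(Y) = -3 (M(Y) = -3 + (Y - Y) = -3 + 0 = -3)
M(85)/48915 - 49444/15841 = -3/48915 - 49444/15841 = -3*1/48915 - 49444*1/15841 = -1/16305 - 49444/15841 = -806200261/258287505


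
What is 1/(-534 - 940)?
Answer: -1/1474 ≈ -0.00067843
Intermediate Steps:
1/(-534 - 940) = 1/(-1474) = -1/1474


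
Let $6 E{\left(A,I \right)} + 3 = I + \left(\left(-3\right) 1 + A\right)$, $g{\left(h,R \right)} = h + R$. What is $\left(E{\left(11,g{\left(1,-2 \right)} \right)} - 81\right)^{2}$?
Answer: $\frac{58081}{9} \approx 6453.4$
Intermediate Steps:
$g{\left(h,R \right)} = R + h$
$E{\left(A,I \right)} = -1 + \frac{A}{6} + \frac{I}{6}$ ($E{\left(A,I \right)} = - \frac{1}{2} + \frac{I + \left(\left(-3\right) 1 + A\right)}{6} = - \frac{1}{2} + \frac{I + \left(-3 + A\right)}{6} = - \frac{1}{2} + \frac{-3 + A + I}{6} = - \frac{1}{2} + \left(- \frac{1}{2} + \frac{A}{6} + \frac{I}{6}\right) = -1 + \frac{A}{6} + \frac{I}{6}$)
$\left(E{\left(11,g{\left(1,-2 \right)} \right)} - 81\right)^{2} = \left(\left(-1 + \frac{1}{6} \cdot 11 + \frac{-2 + 1}{6}\right) - 81\right)^{2} = \left(\left(-1 + \frac{11}{6} + \frac{1}{6} \left(-1\right)\right) - 81\right)^{2} = \left(\left(-1 + \frac{11}{6} - \frac{1}{6}\right) - 81\right)^{2} = \left(\frac{2}{3} - 81\right)^{2} = \left(- \frac{241}{3}\right)^{2} = \frac{58081}{9}$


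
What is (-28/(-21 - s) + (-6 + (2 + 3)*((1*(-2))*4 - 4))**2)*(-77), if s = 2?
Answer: -7716632/23 ≈ -3.3551e+5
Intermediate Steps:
(-28/(-21 - s) + (-6 + (2 + 3)*((1*(-2))*4 - 4))**2)*(-77) = (-28/(-21 - 1*2) + (-6 + (2 + 3)*((1*(-2))*4 - 4))**2)*(-77) = (-28/(-21 - 2) + (-6 + 5*(-2*4 - 4))**2)*(-77) = (-28/(-23) + (-6 + 5*(-8 - 4))**2)*(-77) = (-28*(-1/23) + (-6 + 5*(-12))**2)*(-77) = (28/23 + (-6 - 60)**2)*(-77) = (28/23 + (-66)**2)*(-77) = (28/23 + 4356)*(-77) = (100216/23)*(-77) = -7716632/23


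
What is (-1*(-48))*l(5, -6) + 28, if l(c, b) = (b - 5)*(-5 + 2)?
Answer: 1612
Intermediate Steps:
l(c, b) = 15 - 3*b (l(c, b) = (-5 + b)*(-3) = 15 - 3*b)
(-1*(-48))*l(5, -6) + 28 = (-1*(-48))*(15 - 3*(-6)) + 28 = 48*(15 + 18) + 28 = 48*33 + 28 = 1584 + 28 = 1612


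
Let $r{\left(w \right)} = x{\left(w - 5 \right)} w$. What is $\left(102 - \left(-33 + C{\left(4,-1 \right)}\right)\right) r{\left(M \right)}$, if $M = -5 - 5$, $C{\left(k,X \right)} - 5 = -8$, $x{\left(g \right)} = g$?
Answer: $20700$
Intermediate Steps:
$C{\left(k,X \right)} = -3$ ($C{\left(k,X \right)} = 5 - 8 = -3$)
$M = -10$
$r{\left(w \right)} = w \left(-5 + w\right)$ ($r{\left(w \right)} = \left(w - 5\right) w = \left(-5 + w\right) w = w \left(-5 + w\right)$)
$\left(102 - \left(-33 + C{\left(4,-1 \right)}\right)\right) r{\left(M \right)} = \left(102 + \left(33 - -3\right)\right) \left(- 10 \left(-5 - 10\right)\right) = \left(102 + \left(33 + 3\right)\right) \left(\left(-10\right) \left(-15\right)\right) = \left(102 + 36\right) 150 = 138 \cdot 150 = 20700$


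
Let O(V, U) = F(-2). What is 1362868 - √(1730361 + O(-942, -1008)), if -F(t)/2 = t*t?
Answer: 1362868 - √1730353 ≈ 1.3616e+6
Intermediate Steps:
F(t) = -2*t² (F(t) = -2*t*t = -2*t²)
O(V, U) = -8 (O(V, U) = -2*(-2)² = -2*4 = -8)
1362868 - √(1730361 + O(-942, -1008)) = 1362868 - √(1730361 - 8) = 1362868 - √1730353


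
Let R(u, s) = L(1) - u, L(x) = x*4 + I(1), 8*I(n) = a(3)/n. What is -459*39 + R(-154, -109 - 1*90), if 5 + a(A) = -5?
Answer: -70977/4 ≈ -17744.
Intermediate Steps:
a(A) = -10 (a(A) = -5 - 5 = -10)
I(n) = -5/(4*n) (I(n) = (-10/n)/8 = -5/(4*n))
L(x) = -5/4 + 4*x (L(x) = x*4 - 5/4/1 = 4*x - 5/4*1 = 4*x - 5/4 = -5/4 + 4*x)
R(u, s) = 11/4 - u (R(u, s) = (-5/4 + 4*1) - u = (-5/4 + 4) - u = 11/4 - u)
-459*39 + R(-154, -109 - 1*90) = -459*39 + (11/4 - 1*(-154)) = -17901 + (11/4 + 154) = -17901 + 627/4 = -70977/4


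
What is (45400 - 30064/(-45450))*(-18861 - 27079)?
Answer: -9479535534016/4545 ≈ -2.0857e+9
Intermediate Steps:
(45400 - 30064/(-45450))*(-18861 - 27079) = (45400 - 30064*(-1/45450))*(-45940) = (45400 + 15032/22725)*(-45940) = (1031730032/22725)*(-45940) = -9479535534016/4545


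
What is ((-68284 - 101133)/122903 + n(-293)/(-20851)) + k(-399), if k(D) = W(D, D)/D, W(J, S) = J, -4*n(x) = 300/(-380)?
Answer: -73711463009/194761434428 ≈ -0.37847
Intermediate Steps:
n(x) = 15/76 (n(x) = -75/(-380) = -75*(-1)/380 = -1/4*(-15/19) = 15/76)
k(D) = 1 (k(D) = D/D = 1)
((-68284 - 101133)/122903 + n(-293)/(-20851)) + k(-399) = ((-68284 - 101133)/122903 + (15/76)/(-20851)) + 1 = (-169417*1/122903 + (15/76)*(-1/20851)) + 1 = (-169417/122903 - 15/1584676) + 1 = -268472897437/194761434428 + 1 = -73711463009/194761434428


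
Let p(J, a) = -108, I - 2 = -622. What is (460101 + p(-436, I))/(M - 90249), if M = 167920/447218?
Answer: -102858574737/20180404681 ≈ -5.0970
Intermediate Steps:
M = 83960/223609 (M = 167920*(1/447218) = 83960/223609 ≈ 0.37548)
I = -620 (I = 2 - 622 = -620)
(460101 + p(-436, I))/(M - 90249) = (460101 - 108)/(83960/223609 - 90249) = 459993/(-20180404681/223609) = 459993*(-223609/20180404681) = -102858574737/20180404681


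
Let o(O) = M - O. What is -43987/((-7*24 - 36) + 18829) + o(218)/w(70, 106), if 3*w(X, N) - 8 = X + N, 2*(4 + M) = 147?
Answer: -32782091/6854000 ≈ -4.7829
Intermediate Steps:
M = 139/2 (M = -4 + (½)*147 = -4 + 147/2 = 139/2 ≈ 69.500)
o(O) = 139/2 - O
w(X, N) = 8/3 + N/3 + X/3 (w(X, N) = 8/3 + (X + N)/3 = 8/3 + (N + X)/3 = 8/3 + (N/3 + X/3) = 8/3 + N/3 + X/3)
-43987/((-7*24 - 36) + 18829) + o(218)/w(70, 106) = -43987/((-7*24 - 36) + 18829) + (139/2 - 1*218)/(8/3 + (⅓)*106 + (⅓)*70) = -43987/((-168 - 36) + 18829) + (139/2 - 218)/(8/3 + 106/3 + 70/3) = -43987/(-204 + 18829) - 297/(2*184/3) = -43987/18625 - 297/2*3/184 = -43987*1/18625 - 891/368 = -43987/18625 - 891/368 = -32782091/6854000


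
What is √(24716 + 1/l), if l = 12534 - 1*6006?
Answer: √16457296998/816 ≈ 157.21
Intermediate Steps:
l = 6528 (l = 12534 - 6006 = 6528)
√(24716 + 1/l) = √(24716 + 1/6528) = √(161346049/6528) = √16457296998/816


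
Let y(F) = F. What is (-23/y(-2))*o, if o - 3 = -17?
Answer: -161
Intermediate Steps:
o = -14 (o = 3 - 17 = -14)
(-23/y(-2))*o = (-23/(-2))*(-14) = -1/2*(-23)*(-14) = (23/2)*(-14) = -161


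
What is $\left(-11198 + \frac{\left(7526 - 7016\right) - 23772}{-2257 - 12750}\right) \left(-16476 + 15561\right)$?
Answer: $\frac{153742988460}{15007} \approx 1.0245 \cdot 10^{7}$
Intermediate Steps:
$\left(-11198 + \frac{\left(7526 - 7016\right) - 23772}{-2257 - 12750}\right) \left(-16476 + 15561\right) = \left(-11198 + \frac{\left(7526 - 7016\right) - 23772}{-15007}\right) \left(-915\right) = \left(-11198 + \left(510 - 23772\right) \left(- \frac{1}{15007}\right)\right) \left(-915\right) = \left(-11198 - - \frac{23262}{15007}\right) \left(-915\right) = \left(-11198 + \frac{23262}{15007}\right) \left(-915\right) = \left(- \frac{168025124}{15007}\right) \left(-915\right) = \frac{153742988460}{15007}$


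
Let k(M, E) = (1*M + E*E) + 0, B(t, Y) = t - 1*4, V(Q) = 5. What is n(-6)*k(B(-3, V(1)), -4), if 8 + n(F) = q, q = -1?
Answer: -81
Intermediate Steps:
B(t, Y) = -4 + t (B(t, Y) = t - 4 = -4 + t)
k(M, E) = M + E² (k(M, E) = (M + E²) + 0 = M + E²)
n(F) = -9 (n(F) = -8 - 1 = -9)
n(-6)*k(B(-3, V(1)), -4) = -9*((-4 - 3) + (-4)²) = -9*(-7 + 16) = -9*9 = -81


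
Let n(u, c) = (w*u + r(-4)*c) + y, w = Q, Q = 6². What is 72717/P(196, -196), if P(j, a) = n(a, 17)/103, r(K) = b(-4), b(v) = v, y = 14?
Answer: -2496617/2370 ≈ -1053.4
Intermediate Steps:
Q = 36
r(K) = -4
w = 36
n(u, c) = 14 - 4*c + 36*u (n(u, c) = (36*u - 4*c) + 14 = (-4*c + 36*u) + 14 = 14 - 4*c + 36*u)
P(j, a) = -54/103 + 36*a/103 (P(j, a) = (14 - 4*17 + 36*a)/103 = (14 - 68 + 36*a)*(1/103) = (-54 + 36*a)*(1/103) = -54/103 + 36*a/103)
72717/P(196, -196) = 72717/(-54/103 + (36/103)*(-196)) = 72717/(-54/103 - 7056/103) = 72717/(-7110/103) = 72717*(-103/7110) = -2496617/2370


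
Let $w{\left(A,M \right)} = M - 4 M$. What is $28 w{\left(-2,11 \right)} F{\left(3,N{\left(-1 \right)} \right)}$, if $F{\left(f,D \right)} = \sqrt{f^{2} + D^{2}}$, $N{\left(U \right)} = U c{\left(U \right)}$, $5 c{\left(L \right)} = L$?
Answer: $- \frac{924 \sqrt{226}}{5} \approx -2778.2$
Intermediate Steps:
$w{\left(A,M \right)} = - 3 M$
$c{\left(L \right)} = \frac{L}{5}$
$N{\left(U \right)} = \frac{U^{2}}{5}$ ($N{\left(U \right)} = U \frac{U}{5} = \frac{U^{2}}{5}$)
$F{\left(f,D \right)} = \sqrt{D^{2} + f^{2}}$
$28 w{\left(-2,11 \right)} F{\left(3,N{\left(-1 \right)} \right)} = 28 \left(\left(-3\right) 11\right) \sqrt{\left(\frac{\left(-1\right)^{2}}{5}\right)^{2} + 3^{2}} = 28 \left(-33\right) \sqrt{\left(\frac{1}{5} \cdot 1\right)^{2} + 9} = - 924 \sqrt{\left(\frac{1}{5}\right)^{2} + 9} = - 924 \sqrt{\frac{1}{25} + 9} = - 924 \sqrt{\frac{226}{25}} = - 924 \frac{\sqrt{226}}{5} = - \frac{924 \sqrt{226}}{5}$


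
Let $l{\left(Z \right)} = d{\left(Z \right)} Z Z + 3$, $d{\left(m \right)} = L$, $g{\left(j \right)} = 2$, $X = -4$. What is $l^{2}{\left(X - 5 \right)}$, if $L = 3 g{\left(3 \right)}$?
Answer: $239121$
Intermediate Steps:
$L = 6$ ($L = 3 \cdot 2 = 6$)
$d{\left(m \right)} = 6$
$l{\left(Z \right)} = 3 + 6 Z^{2}$ ($l{\left(Z \right)} = 6 Z Z + 3 = 6 Z^{2} + 3 = 3 + 6 Z^{2}$)
$l^{2}{\left(X - 5 \right)} = \left(3 + 6 \left(-4 - 5\right)^{2}\right)^{2} = \left(3 + 6 \left(-9\right)^{2}\right)^{2} = \left(3 + 6 \cdot 81\right)^{2} = \left(3 + 486\right)^{2} = 489^{2} = 239121$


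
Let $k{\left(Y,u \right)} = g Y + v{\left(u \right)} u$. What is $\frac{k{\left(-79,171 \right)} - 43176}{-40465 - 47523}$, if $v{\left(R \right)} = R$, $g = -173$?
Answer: $\frac{67}{21997} \approx 0.0030459$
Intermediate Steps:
$k{\left(Y,u \right)} = u^{2} - 173 Y$ ($k{\left(Y,u \right)} = - 173 Y + u u = - 173 Y + u^{2} = u^{2} - 173 Y$)
$\frac{k{\left(-79,171 \right)} - 43176}{-40465 - 47523} = \frac{\left(171^{2} - -13667\right) - 43176}{-40465 - 47523} = \frac{\left(29241 + 13667\right) - 43176}{-87988} = \left(42908 - 43176\right) \left(- \frac{1}{87988}\right) = \left(-268\right) \left(- \frac{1}{87988}\right) = \frac{67}{21997}$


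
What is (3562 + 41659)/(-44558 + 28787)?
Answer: -45221/15771 ≈ -2.8674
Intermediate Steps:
(3562 + 41659)/(-44558 + 28787) = 45221/(-15771) = 45221*(-1/15771) = -45221/15771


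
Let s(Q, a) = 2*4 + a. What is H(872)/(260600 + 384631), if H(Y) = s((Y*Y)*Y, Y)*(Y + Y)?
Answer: 1534720/645231 ≈ 2.3786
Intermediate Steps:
s(Q, a) = 8 + a
H(Y) = 2*Y*(8 + Y) (H(Y) = (8 + Y)*(Y + Y) = (8 + Y)*(2*Y) = 2*Y*(8 + Y))
H(872)/(260600 + 384631) = (2*872*(8 + 872))/(260600 + 384631) = (2*872*880)/645231 = 1534720*(1/645231) = 1534720/645231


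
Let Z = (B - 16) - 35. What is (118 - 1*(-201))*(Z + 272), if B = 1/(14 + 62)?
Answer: 5358243/76 ≈ 70503.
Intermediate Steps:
B = 1/76 ≈ 0.013158
Z = -3875/76 (Z = (1/76 - 16) - 35 = -1215/76 - 35 = -3875/76 ≈ -50.987)
(118 - 1*(-201))*(Z + 272) = (118 - 1*(-201))*(-3875/76 + 272) = (118 + 201)*(16797/76) = 319*(16797/76) = 5358243/76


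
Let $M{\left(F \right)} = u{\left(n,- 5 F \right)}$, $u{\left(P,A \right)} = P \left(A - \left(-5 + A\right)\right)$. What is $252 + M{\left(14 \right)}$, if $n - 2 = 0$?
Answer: $262$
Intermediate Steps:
$n = 2$ ($n = 2 + 0 = 2$)
$u{\left(P,A \right)} = 5 P$ ($u{\left(P,A \right)} = P 5 = 5 P$)
$M{\left(F \right)} = 10$ ($M{\left(F \right)} = 5 \cdot 2 = 10$)
$252 + M{\left(14 \right)} = 252 + 10 = 262$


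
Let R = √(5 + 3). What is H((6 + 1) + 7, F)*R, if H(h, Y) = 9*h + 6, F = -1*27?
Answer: 264*√2 ≈ 373.35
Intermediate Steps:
F = -27
R = 2*√2 (R = √8 = 2*√2 ≈ 2.8284)
H(h, Y) = 6 + 9*h
H((6 + 1) + 7, F)*R = (6 + 9*((6 + 1) + 7))*(2*√2) = (6 + 9*(7 + 7))*(2*√2) = (6 + 9*14)*(2*√2) = (6 + 126)*(2*√2) = 132*(2*√2) = 264*√2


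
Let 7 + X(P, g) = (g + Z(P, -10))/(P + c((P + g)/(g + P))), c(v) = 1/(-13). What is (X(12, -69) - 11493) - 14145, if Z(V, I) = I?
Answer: -3976002/155 ≈ -25652.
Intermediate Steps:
c(v) = -1/13
X(P, g) = -7 + (-10 + g)/(-1/13 + P) (X(P, g) = -7 + (g - 10)/(P - 1/13) = -7 + (-10 + g)/(-1/13 + P))
(X(12, -69) - 11493) - 14145 = ((-123 - 91*12 + 13*(-69))/(-1 + 13*12) - 11493) - 14145 = ((-123 - 1092 - 897)/(-1 + 156) - 11493) - 14145 = (-2112/155 - 11493) - 14145 = -1783527/155 - 14145 = -3976002/155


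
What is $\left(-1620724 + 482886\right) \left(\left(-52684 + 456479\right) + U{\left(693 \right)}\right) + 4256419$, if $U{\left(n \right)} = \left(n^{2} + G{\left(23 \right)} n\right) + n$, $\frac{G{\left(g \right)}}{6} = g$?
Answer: $-1115499121479$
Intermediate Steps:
$G{\left(g \right)} = 6 g$
$U{\left(n \right)} = n^{2} + 139 n$ ($U{\left(n \right)} = \left(n^{2} + 6 \cdot 23 n\right) + n = \left(n^{2} + 138 n\right) + n = n^{2} + 139 n$)
$\left(-1620724 + 482886\right) \left(\left(-52684 + 456479\right) + U{\left(693 \right)}\right) + 4256419 = \left(-1620724 + 482886\right) \left(\left(-52684 + 456479\right) + 693 \left(139 + 693\right)\right) + 4256419 = - 1137838 \left(403795 + 693 \cdot 832\right) + 4256419 = - 1137838 \left(403795 + 576576\right) + 4256419 = \left(-1137838\right) 980371 + 4256419 = -1115503377898 + 4256419 = -1115499121479$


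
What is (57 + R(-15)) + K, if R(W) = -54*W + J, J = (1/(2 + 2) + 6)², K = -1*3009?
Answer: -33647/16 ≈ -2102.9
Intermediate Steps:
K = -3009
J = 625/16 (J = (1/4 + 6)² = (¼ + 6)² = (25/4)² = 625/16 ≈ 39.063)
R(W) = 625/16 - 54*W (R(W) = -54*W + 625/16 = 625/16 - 54*W)
(57 + R(-15)) + K = (57 + (625/16 - 54*(-15))) - 3009 = (57 + (625/16 + 810)) - 3009 = (57 + 13585/16) - 3009 = 14497/16 - 3009 = -33647/16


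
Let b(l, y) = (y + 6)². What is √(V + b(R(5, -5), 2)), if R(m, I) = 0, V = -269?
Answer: I*√205 ≈ 14.318*I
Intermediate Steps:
b(l, y) = (6 + y)²
√(V + b(R(5, -5), 2)) = √(-269 + (6 + 2)²) = √(-269 + 8²) = √(-269 + 64) = √(-205) = I*√205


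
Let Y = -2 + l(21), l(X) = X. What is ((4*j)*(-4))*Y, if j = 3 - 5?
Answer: 608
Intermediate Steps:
j = -2
Y = 19 (Y = -2 + 21 = 19)
((4*j)*(-4))*Y = ((4*(-2))*(-4))*19 = -8*(-4)*19 = 32*19 = 608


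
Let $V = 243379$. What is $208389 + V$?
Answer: $451768$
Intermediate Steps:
$208389 + V = 208389 + 243379 = 451768$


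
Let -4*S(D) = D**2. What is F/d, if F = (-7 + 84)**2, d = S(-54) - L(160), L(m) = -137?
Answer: -5929/592 ≈ -10.015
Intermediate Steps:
S(D) = -D**2/4
d = -592 (d = -1/4*(-54)**2 - 1*(-137) = -1/4*2916 + 137 = -729 + 137 = -592)
F = 5929 (F = 77**2 = 5929)
F/d = 5929/(-592) = 5929*(-1/592) = -5929/592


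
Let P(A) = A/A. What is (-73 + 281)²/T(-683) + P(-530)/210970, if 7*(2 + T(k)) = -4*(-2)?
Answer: -31945921277/632910 ≈ -50475.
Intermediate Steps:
T(k) = -6/7 (T(k) = -2 + (-4*(-2))/7 = -2 + (⅐)*8 = -2 + 8/7 = -6/7)
P(A) = 1
(-73 + 281)²/T(-683) + P(-530)/210970 = (-73 + 281)²/(-6/7) + 1/210970 = 208²*(-7/6) + 1*(1/210970) = 43264*(-7/6) + 1/210970 = -151424/3 + 1/210970 = -31945921277/632910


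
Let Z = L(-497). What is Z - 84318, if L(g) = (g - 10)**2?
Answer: 172731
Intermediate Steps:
L(g) = (-10 + g)**2
Z = 257049 (Z = (-10 - 497)**2 = (-507)**2 = 257049)
Z - 84318 = 257049 - 84318 = 172731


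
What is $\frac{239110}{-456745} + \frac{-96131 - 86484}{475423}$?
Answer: $- \frac{39417376341}{43429415627} \approx -0.90762$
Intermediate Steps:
$\frac{239110}{-456745} + \frac{-96131 - 86484}{475423} = 239110 \left(- \frac{1}{456745}\right) + \left(-96131 - 86484\right) \frac{1}{475423} = - \frac{47822}{91349} - \frac{182615}{475423} = - \frac{39417376341}{43429415627}$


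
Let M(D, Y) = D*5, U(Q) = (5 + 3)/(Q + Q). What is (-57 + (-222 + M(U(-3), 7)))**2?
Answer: 734449/9 ≈ 81606.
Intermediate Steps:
U(Q) = 4/Q (U(Q) = 8/((2*Q)) = 8*(1/(2*Q)) = 4/Q)
M(D, Y) = 5*D
(-57 + (-222 + M(U(-3), 7)))**2 = (-57 + (-222 + 5*(4/(-3))))**2 = (-57 + (-222 + 5*(4*(-1/3))))**2 = (-57 + (-222 + 5*(-4/3)))**2 = (-57 + (-222 - 20/3))**2 = (-57 - 686/3)**2 = (-857/3)**2 = 734449/9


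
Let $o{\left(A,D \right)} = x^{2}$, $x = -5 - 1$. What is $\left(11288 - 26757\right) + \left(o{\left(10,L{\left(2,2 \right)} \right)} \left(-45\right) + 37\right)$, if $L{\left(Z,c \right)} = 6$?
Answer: $-17052$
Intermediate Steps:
$x = -6$ ($x = -5 - 1 = -6$)
$o{\left(A,D \right)} = 36$ ($o{\left(A,D \right)} = \left(-6\right)^{2} = 36$)
$\left(11288 - 26757\right) + \left(o{\left(10,L{\left(2,2 \right)} \right)} \left(-45\right) + 37\right) = \left(11288 - 26757\right) + \left(36 \left(-45\right) + 37\right) = -15469 + \left(-1620 + 37\right) = -15469 - 1583 = -17052$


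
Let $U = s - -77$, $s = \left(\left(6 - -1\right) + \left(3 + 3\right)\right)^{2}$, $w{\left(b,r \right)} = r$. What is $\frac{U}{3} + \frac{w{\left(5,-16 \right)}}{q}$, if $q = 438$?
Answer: $\frac{17950}{219} \approx 81.964$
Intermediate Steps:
$s = 169$ ($s = \left(\left(6 + 1\right) + 6\right)^{2} = \left(7 + 6\right)^{2} = 13^{2} = 169$)
$U = 246$ ($U = 169 - -77 = 169 + 77 = 246$)
$\frac{U}{3} + \frac{w{\left(5,-16 \right)}}{q} = \frac{246}{3} - \frac{16}{438} = 246 \cdot \frac{1}{3} - \frac{8}{219} = 82 - \frac{8}{219} = \frac{17950}{219}$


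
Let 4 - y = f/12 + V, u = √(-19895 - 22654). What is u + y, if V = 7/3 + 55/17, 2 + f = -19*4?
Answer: 503/102 + I*√42549 ≈ 4.9314 + 206.27*I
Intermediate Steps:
f = -78 (f = -2 - 19*4 = -2 - 76 = -78)
V = 284/51 (V = 7*(⅓) + 55*(1/17) = 7/3 + 55/17 = 284/51 ≈ 5.5686)
u = I*√42549 (u = √(-42549) = I*√42549 ≈ 206.27*I)
y = 503/102 (y = 4 - (-78/12 + 284/51) = 4 - (-78*1/12 + 284/51) = 4 - (-13/2 + 284/51) = 4 - 1*(-95/102) = 4 + 95/102 = 503/102 ≈ 4.9314)
u + y = I*√42549 + 503/102 = 503/102 + I*√42549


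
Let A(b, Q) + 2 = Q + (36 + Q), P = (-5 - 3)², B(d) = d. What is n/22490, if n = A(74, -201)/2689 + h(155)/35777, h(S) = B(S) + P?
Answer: -193493/33286706138 ≈ -5.8129e-6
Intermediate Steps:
P = 64 (P = (-8)² = 64)
h(S) = 64 + S (h(S) = S + 64 = 64 + S)
A(b, Q) = 34 + 2*Q (A(b, Q) = -2 + (Q + (36 + Q)) = -2 + (36 + 2*Q) = 34 + 2*Q)
n = -12577045/96204353 (n = (34 + 2*(-201))/2689 + (64 + 155)/35777 = (34 - 402)*(1/2689) + 219*(1/35777) = -368*1/2689 + 219/35777 = -368/2689 + 219/35777 = -12577045/96204353 ≈ -0.13073)
n/22490 = -12577045/96204353/22490 = -12577045/96204353*1/22490 = -193493/33286706138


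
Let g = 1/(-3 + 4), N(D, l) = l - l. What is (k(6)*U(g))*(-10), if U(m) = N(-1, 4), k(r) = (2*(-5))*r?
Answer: 0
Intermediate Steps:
k(r) = -10*r
N(D, l) = 0
g = 1 (g = 1/1 = 1)
U(m) = 0
(k(6)*U(g))*(-10) = (-10*6*0)*(-10) = -60*0*(-10) = 0*(-10) = 0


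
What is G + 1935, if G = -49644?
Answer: -47709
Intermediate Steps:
G + 1935 = -49644 + 1935 = -47709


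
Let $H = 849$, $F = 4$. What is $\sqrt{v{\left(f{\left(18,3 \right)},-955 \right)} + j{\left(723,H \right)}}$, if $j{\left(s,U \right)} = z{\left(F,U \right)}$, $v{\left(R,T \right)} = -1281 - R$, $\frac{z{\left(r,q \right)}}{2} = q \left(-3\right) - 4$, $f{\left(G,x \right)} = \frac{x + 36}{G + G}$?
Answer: $\frac{i \sqrt{229827}}{6} \approx 79.901 i$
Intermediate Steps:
$f{\left(G,x \right)} = \frac{36 + x}{2 G}$
$z{\left(r,q \right)} = -8 - 6 q$ ($z{\left(r,q \right)} = 2 \left(q \left(-3\right) - 4\right) = 2 \left(- 3 q - 4\right) = 2 \left(-4 - 3 q\right) = -8 - 6 q$)
$j{\left(s,U \right)} = -8 - 6 U$
$\sqrt{v{\left(f{\left(18,3 \right)},-955 \right)} + j{\left(723,H \right)}} = \sqrt{\left(-1281 - \frac{36 + 3}{2 \cdot 18}\right) - 5102} = \sqrt{\left(-1281 - \frac{1}{2} \cdot \frac{1}{18} \cdot 39\right) - 5102} = \sqrt{\left(-1281 - \frac{13}{12}\right) - 5102} = \sqrt{- \frac{15385}{12} - 5102} = \sqrt{- \frac{76609}{12}} = \frac{i \sqrt{229827}}{6}$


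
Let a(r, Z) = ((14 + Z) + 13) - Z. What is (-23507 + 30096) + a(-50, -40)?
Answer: 6616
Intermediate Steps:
a(r, Z) = 27 (a(r, Z) = (27 + Z) - Z = 27)
(-23507 + 30096) + a(-50, -40) = (-23507 + 30096) + 27 = 6589 + 27 = 6616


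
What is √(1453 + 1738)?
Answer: √3191 ≈ 56.489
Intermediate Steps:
√(1453 + 1738) = √3191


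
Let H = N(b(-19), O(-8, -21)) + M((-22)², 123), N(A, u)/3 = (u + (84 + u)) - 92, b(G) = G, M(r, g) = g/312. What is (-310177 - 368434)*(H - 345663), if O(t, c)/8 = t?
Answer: 24424121264573/104 ≈ 2.3485e+11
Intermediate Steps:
O(t, c) = 8*t
M(r, g) = g/312 (M(r, g) = g*(1/312) = g/312)
N(A, u) = -24 + 6*u (N(A, u) = 3*((u + (84 + u)) - 92) = 3*((84 + 2*u) - 92) = 3*(-8 + 2*u) = -24 + 6*u)
H = -42391/104 (H = (-24 + 6*(8*(-8))) + (1/312)*123 = (-24 + 6*(-64)) + 41/104 = (-24 - 384) + 41/104 = -408 + 41/104 = -42391/104 ≈ -407.61)
(-310177 - 368434)*(H - 345663) = (-310177 - 368434)*(-42391/104 - 345663) = -678611*(-35991343/104) = 24424121264573/104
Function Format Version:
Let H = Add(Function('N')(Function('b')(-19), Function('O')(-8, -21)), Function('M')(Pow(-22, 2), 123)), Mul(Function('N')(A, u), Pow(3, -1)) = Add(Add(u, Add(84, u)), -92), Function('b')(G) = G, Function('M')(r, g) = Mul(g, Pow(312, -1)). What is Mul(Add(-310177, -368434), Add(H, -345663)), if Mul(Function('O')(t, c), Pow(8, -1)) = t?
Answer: Rational(24424121264573, 104) ≈ 2.3485e+11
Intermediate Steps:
Function('O')(t, c) = Mul(8, t)
Function('M')(r, g) = Mul(Rational(1, 312), g) (Function('M')(r, g) = Mul(g, Rational(1, 312)) = Mul(Rational(1, 312), g))
Function('N')(A, u) = Add(-24, Mul(6, u)) (Function('N')(A, u) = Mul(3, Add(Add(u, Add(84, u)), -92)) = Mul(3, Add(Add(84, Mul(2, u)), -92)) = Mul(3, Add(-8, Mul(2, u))) = Add(-24, Mul(6, u)))
H = Rational(-42391, 104) (H = Add(Add(-24, Mul(6, Mul(8, -8))), Mul(Rational(1, 312), 123)) = Add(Add(-24, Mul(6, -64)), Rational(41, 104)) = Add(Add(-24, -384), Rational(41, 104)) = Add(-408, Rational(41, 104)) = Rational(-42391, 104) ≈ -407.61)
Mul(Add(-310177, -368434), Add(H, -345663)) = Mul(Add(-310177, -368434), Add(Rational(-42391, 104), -345663)) = Mul(-678611, Rational(-35991343, 104)) = Rational(24424121264573, 104)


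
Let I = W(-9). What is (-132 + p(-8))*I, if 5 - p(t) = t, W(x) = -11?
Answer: 1309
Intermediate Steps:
p(t) = 5 - t
I = -11
(-132 + p(-8))*I = (-132 + (5 - 1*(-8)))*(-11) = (-132 + (5 + 8))*(-11) = (-132 + 13)*(-11) = -119*(-11) = 1309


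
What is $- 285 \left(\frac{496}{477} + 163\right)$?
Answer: $- \frac{7433465}{159} \approx -46751.0$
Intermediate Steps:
$- 285 \left(\frac{496}{477} + 163\right) = \left(-285\right) \frac{78247}{477} = - \frac{7433465}{159}$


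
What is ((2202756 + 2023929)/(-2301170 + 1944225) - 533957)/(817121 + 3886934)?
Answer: -7623900322/67163556479 ≈ -0.11351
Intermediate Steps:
((2202756 + 2023929)/(-2301170 + 1944225) - 533957)/(817121 + 3886934) = (4226685/(-356945) - 533957)/4704055 = (4226685*(-1/356945) - 533957)*(1/4704055) = (-845337/71389 - 533957)*(1/4704055) = -38119501610/71389*1/4704055 = -7623900322/67163556479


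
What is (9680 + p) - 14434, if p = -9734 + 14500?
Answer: 12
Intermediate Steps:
p = 4766
(9680 + p) - 14434 = (9680 + 4766) - 14434 = 14446 - 14434 = 12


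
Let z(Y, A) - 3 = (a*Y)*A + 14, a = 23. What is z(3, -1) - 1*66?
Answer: -118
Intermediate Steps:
z(Y, A) = 17 + 23*A*Y (z(Y, A) = 3 + ((23*Y)*A + 14) = 3 + (23*A*Y + 14) = 3 + (14 + 23*A*Y) = 17 + 23*A*Y)
z(3, -1) - 1*66 = (17 + 23*(-1)*3) - 1*66 = (17 - 69) - 66 = -52 - 66 = -118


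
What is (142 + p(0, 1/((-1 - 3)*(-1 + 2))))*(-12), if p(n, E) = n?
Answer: -1704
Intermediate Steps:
(142 + p(0, 1/((-1 - 3)*(-1 + 2))))*(-12) = (142 + 0)*(-12) = 142*(-12) = -1704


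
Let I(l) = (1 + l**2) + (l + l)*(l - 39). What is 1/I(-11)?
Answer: 1/1222 ≈ 0.00081833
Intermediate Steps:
I(l) = 1 + l**2 + 2*l*(-39 + l) (I(l) = (1 + l**2) + (2*l)*(-39 + l) = (1 + l**2) + 2*l*(-39 + l) = 1 + l**2 + 2*l*(-39 + l))
1/I(-11) = 1/(1 - 78*(-11) + 3*(-11)**2) = 1/(1 + 858 + 3*121) = 1/(1 + 858 + 363) = 1/1222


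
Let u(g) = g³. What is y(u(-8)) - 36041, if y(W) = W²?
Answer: 226103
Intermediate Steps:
y(u(-8)) - 36041 = ((-8)³)² - 36041 = (-512)² - 36041 = 262144 - 36041 = 226103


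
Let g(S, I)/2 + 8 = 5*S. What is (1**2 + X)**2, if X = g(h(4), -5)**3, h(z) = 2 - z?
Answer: 2176689025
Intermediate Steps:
g(S, I) = -16 + 10*S (g(S, I) = -16 + 2*(5*S) = -16 + 10*S)
X = -46656 (X = (-16 + 10*(2 - 1*4))**3 = (-16 + 10*(2 - 4))**3 = (-16 + 10*(-2))**3 = (-16 - 20)**3 = (-36)**3 = -46656)
(1**2 + X)**2 = (1**2 - 46656)**2 = (1 - 46656)**2 = (-46655)**2 = 2176689025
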